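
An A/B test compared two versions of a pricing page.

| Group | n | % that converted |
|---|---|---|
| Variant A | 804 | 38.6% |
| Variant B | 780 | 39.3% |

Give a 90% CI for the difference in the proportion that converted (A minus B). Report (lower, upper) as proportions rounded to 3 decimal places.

The two standard errors are √(0.3860×0.6140/804) = 0.01717 and √(0.3930×0.6070/780) = 0.01749.
Because the samples are independent, SE_diff = √(0.01717² + 0.01749²) = 0.02451.
Using z* = 1.645 for 90%, ME = 1.645 × 0.02451 = 0.04032.
p̂₁ − p̂₂ = -0.0070; interval -0.0070 ± 0.04032 gives (-0.047, 0.033).

(-0.047, 0.033)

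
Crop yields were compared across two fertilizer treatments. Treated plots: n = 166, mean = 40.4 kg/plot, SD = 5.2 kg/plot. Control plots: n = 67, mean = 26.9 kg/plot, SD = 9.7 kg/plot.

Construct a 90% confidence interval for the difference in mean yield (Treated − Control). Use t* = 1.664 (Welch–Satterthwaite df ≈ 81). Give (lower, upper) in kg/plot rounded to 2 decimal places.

(11.42, 15.58)

SE₁ = s₁/√n₁ = 5.2/√166 = 0.4036; SE₂ = 9.7/√67 = 1.1850.
Independent samples, unequal variances: SE_diff = √(SE₁² + SE₂²) = √(0.16289296 + 1.404225) = 1.2518.
t* = 1.664, so margin of error = 1.664 × 1.2518 = 2.0830.
Difference in means = 40.4 − 26.9 = 13.5000.
13.5000 ± 2.0830 → (11.42, 15.58).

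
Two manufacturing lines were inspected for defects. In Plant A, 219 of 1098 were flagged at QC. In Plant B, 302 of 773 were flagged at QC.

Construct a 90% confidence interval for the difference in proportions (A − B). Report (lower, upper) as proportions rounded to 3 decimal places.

(-0.226, -0.156)

Sample proportions: 219/1098 = 0.1995, 302/773 = 0.3907.
Each SE is √(p̂(1−p̂)/n): √(0.1995·0.8005/1098) = 0.01206 and √(0.3907·0.6093/773) = 0.01755.
SE(p̂₁ − p̂₂) = √(SE₁² + SE₂²) = √(0.0001454436 + 0.0003080025) = 0.02129, since the two samples are independent.
At 90% confidence z* = 1.645; margin = 1.645 × 0.02129 = 0.03502.
The difference is 0.1995 − 0.3907 = -0.1912, so the interval is -0.1912 ± 0.03502 = (-0.226, -0.156).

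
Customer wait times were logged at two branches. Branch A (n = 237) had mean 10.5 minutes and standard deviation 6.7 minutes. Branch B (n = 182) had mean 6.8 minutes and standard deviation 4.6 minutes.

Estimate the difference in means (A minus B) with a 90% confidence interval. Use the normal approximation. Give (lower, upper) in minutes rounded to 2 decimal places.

(2.79, 4.61)

Standard errors of each mean: 6.7/√237 = 0.4352 and 4.6/√182 = 0.3410.
SE(x̄₁ − x̄₂) = √(0.4352² + 0.3410²) = 0.5529 for independent samples with unequal variances.
With z* = 1.645, the margin is 1.645 × 0.5529 = 0.9095.
x̄₁ − x̄₂ = 10.5 − 6.8 = 3.7000; the interval is 3.7000 ± 0.9095 = (2.79, 4.61).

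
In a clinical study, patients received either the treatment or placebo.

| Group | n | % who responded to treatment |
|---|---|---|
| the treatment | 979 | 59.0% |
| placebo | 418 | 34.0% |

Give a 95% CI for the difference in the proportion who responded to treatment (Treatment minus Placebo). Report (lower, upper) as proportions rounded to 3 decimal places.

SE₁ = √(p̂₁(1−p̂₁)/n₁) = √(0.5900·0.4100/979) = 0.01572; SE₂ = √(0.3400·0.6600/418) = 0.02317.
Independent samples: SE of the difference = √(SE₁² + SE₂²) = √(0.0002471184 + 0.0005368489) = 0.02800.
z* for 95% confidence is 1.960, so the margin of error is 1.960 × 0.02800 = 0.05488.
Point estimate p̂₁ − p̂₂ = 0.5900 − 0.3400 = 0.2500.
0.2500 ± 0.05488 → (0.195, 0.305).

(0.195, 0.305)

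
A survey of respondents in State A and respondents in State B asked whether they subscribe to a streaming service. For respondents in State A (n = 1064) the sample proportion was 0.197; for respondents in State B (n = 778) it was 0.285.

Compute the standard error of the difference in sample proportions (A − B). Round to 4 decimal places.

0.0203

The two standard errors are √(0.1970×0.8030/1064) = 0.01219 and √(0.2850×0.7150/778) = 0.01618.
Because the samples are independent, SE_diff = √(0.01219² + 0.01618²) = 0.02026.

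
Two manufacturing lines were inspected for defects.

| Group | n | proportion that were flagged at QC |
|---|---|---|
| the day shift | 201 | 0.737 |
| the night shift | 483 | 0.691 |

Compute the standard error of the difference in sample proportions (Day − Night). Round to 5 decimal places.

0.03750

Each SE is √(p̂(1−p̂)/n): √(0.7370·0.2630/201) = 0.03105 and √(0.6910·0.3090/483) = 0.02103.
SE(p̂₁ − p̂₂) = √(SE₁² + SE₂²) = √(0.0009641025 + 0.0004422609) = 0.03750, since the two samples are independent.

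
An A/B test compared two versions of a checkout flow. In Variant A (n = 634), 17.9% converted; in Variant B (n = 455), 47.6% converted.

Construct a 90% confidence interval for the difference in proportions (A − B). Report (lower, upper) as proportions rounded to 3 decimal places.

SE₁ = √(p̂₁(1−p̂₁)/n₁) = √(0.1790·0.8210/634) = 0.01522; SE₂ = √(0.4760·0.5240/455) = 0.02341.
Independent samples: SE of the difference = √(SE₁² + SE₂²) = √(0.0002316484 + 0.0005480281) = 0.02792.
z* for 90% confidence is 1.645, so the margin of error is 1.645 × 0.02792 = 0.04593.
Point estimate p̂₁ − p̂₂ = 0.1790 − 0.4760 = -0.2970.
-0.2970 ± 0.04593 → (-0.343, -0.251).

(-0.343, -0.251)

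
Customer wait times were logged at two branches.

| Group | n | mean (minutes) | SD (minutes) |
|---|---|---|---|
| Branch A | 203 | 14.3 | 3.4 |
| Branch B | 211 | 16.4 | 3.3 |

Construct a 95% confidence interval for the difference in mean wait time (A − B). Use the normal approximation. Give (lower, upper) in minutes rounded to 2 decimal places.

(-2.75, -1.45)

Per-group SEs: s₁/√n₁ = 3.4/√203 = 0.2386, s₂/√n₂ = 3.3/√211 = 0.2272.
Unpooled SE of the difference: √(0.05692996 + 0.05161984) = 0.3295.
Margin of error = z* · SE = 1.960 × 0.3295 = 0.6458.
x̄₁ − x̄₂ = 14.3 − 16.4 = -2.1000.
CI: -2.1000 ± 0.6458 = (-2.75, -1.45).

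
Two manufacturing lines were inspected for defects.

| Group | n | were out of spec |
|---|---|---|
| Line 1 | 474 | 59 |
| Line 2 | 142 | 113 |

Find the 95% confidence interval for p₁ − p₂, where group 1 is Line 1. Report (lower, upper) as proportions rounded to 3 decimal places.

(-0.744, -0.599)

First, p̂₁ = 59/474 = 0.1245; p̂₂ = 113/142 = 0.7958.
The two standard errors are √(0.1245×0.8755/474) = 0.01516 and √(0.7958×0.2042/142) = 0.03383.
Because the samples are independent, SE_diff = √(0.01516² + 0.03383²) = 0.03707.
Using z* = 1.960 for 95%, ME = 1.960 × 0.03707 = 0.07266.
p̂₁ − p̂₂ = -0.6713; interval -0.6713 ± 0.07266 gives (-0.744, -0.599).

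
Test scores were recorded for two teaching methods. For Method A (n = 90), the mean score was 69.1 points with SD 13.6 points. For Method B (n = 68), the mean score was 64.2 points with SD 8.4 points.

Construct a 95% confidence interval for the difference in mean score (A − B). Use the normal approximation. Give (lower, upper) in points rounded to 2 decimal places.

Per-group SEs: s₁/√n₁ = 13.6/√90 = 1.4336, s₂/√n₂ = 8.4/√68 = 1.0186.
Unpooled SE of the difference: √(2.05520896 + 1.03754596) = 1.7586.
Margin of error = z* · SE = 1.960 × 1.7586 = 3.4469.
x̄₁ − x̄₂ = 69.1 − 64.2 = 4.9000.
CI: 4.9000 ± 3.4469 = (1.45, 8.35).

(1.45, 8.35)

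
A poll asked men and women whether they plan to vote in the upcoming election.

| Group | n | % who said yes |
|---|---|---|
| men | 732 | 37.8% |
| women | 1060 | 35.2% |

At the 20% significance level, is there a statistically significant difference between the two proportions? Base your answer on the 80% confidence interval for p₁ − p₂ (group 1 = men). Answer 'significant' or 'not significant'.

SE₁ = √(p̂₁(1−p̂₁)/n₁) = √(0.3780·0.6220/732) = 0.01792; SE₂ = √(0.3520·0.6480/1060) = 0.01467.
Independent samples: SE of the difference = √(SE₁² + SE₂²) = √(0.0003211264 + 0.0002152089) = 0.02316.
z* for 80% confidence is 1.282, so the margin of error is 1.282 × 0.02316 = 0.02969.
Point estimate p̂₁ − p̂₂ = 0.3780 − 0.3520 = 0.0260.
0.0260 ± 0.02969 → (-0.00369, 0.05569).
The interval (-0.00369, 0.05569) contains 0, so the difference is not significant.

not significant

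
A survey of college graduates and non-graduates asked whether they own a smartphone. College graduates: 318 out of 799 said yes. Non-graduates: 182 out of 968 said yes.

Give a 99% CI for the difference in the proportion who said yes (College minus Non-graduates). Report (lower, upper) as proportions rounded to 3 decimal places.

p̂₁ = 318/799 = 0.3980 and p̂₂ = 182/968 = 0.1880.
SE₁ = √(p̂₁(1−p̂₁)/n₁) = √(0.3980·0.6020/799) = 0.01732; SE₂ = √(0.1880·0.8120/968) = 0.01256.
Independent samples: SE of the difference = √(SE₁² + SE₂²) = √(0.0002999824 + 0.0001577536) = 0.02139.
z* for 99% confidence is 2.576, so the margin of error is 2.576 × 0.02139 = 0.05510.
Point estimate p̂₁ − p̂₂ = 0.3980 − 0.1880 = 0.2100.
0.2100 ± 0.05510 → (0.155, 0.265).

(0.155, 0.265)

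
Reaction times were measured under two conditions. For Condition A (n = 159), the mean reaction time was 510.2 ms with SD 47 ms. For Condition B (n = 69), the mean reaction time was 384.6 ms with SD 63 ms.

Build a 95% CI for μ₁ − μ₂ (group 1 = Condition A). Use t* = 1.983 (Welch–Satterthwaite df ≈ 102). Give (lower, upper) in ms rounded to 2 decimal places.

(108.84, 142.36)

SE₁ = s₁/√n₁ = 47/√159 = 3.7273; SE₂ = 63/√69 = 7.5843.
Independent samples, unequal variances: SE_diff = √(SE₁² + SE₂²) = √(13.89276529 + 57.52160649) = 8.4507.
t* = 1.983, so margin of error = 1.983 × 8.4507 = 16.7577.
Difference in means = 510.2 − 384.6 = 125.6000.
125.6000 ± 16.7577 → (108.84, 142.36).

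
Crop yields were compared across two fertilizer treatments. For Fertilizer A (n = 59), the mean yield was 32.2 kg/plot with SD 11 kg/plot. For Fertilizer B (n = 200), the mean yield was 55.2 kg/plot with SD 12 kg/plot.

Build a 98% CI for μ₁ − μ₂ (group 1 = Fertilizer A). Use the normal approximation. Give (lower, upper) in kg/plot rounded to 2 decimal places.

(-26.87, -19.13)

Standard errors of each mean: 11/√59 = 1.4321 and 12/√200 = 0.8485.
SE(x̄₁ − x̄₂) = √(1.4321² + 0.8485²) = 1.6646 for independent samples with unequal variances.
With z* = 2.326, the margin is 2.326 × 1.6646 = 3.8719.
x̄₁ − x̄₂ = 32.2 − 55.2 = -23.0000; the interval is -23.0000 ± 3.8719 = (-26.87, -19.13).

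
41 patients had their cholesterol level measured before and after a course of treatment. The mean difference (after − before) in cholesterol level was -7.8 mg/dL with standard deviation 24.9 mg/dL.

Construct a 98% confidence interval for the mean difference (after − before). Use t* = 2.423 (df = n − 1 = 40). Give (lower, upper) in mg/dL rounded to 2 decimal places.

This is a matched-pairs design, so SE = s_d/√n = 24.9/√41 = 3.8887.
Margin = 2.423 × 3.8887 = 9.4223; the interval is -7.8 ± 9.4223 = (-17.22, 1.62).

(-17.22, 1.62)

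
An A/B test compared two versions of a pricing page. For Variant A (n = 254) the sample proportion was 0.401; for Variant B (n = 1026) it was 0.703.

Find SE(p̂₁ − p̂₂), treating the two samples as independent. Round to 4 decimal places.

0.0339

SE₁ = √(p̂₁(1−p̂₁)/n₁) = √(0.4010·0.5990/254) = 0.03075; SE₂ = √(0.7030·0.2970/1026) = 0.01427.
Independent samples: SE of the difference = √(SE₁² + SE₂²) = √(0.0009455625 + 0.0002036329) = 0.03390.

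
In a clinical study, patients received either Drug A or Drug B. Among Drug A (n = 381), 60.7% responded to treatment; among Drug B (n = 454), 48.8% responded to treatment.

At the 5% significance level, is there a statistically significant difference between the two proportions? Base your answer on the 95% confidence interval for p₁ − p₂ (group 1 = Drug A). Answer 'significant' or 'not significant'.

Each SE is √(p̂(1−p̂)/n): √(0.6070·0.3930/381) = 0.02502 and √(0.4880·0.5120/454) = 0.02346.
SE(p̂₁ − p̂₂) = √(SE₁² + SE₂²) = √(0.0006260004 + 0.0005503716) = 0.03430, since the two samples are independent.
At 95% confidence z* = 1.960; margin = 1.960 × 0.03430 = 0.06723.
The difference is 0.6070 − 0.4880 = 0.1190, so the interval is 0.1190 ± 0.06723 = (0.05177, 0.18623).
The interval (0.05177, 0.18623) does not contain 0, so the difference is significant.

significant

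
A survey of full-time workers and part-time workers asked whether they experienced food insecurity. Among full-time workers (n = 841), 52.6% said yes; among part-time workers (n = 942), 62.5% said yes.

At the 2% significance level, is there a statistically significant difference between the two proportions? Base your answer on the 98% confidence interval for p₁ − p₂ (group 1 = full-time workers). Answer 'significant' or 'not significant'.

The two standard errors are √(0.5260×0.4740/841) = 0.01722 and √(0.6250×0.3750/942) = 0.01577.
Because the samples are independent, SE_diff = √(0.01722² + 0.01577²) = 0.02335.
Using z* = 2.326 for 98%, ME = 2.326 × 0.02335 = 0.05431.
p̂₁ − p̂₂ = -0.0990; interval -0.0990 ± 0.05431 gives (-0.15331, -0.04469).
The interval (-0.15331, -0.04469) does not contain 0, so the difference is significant.

significant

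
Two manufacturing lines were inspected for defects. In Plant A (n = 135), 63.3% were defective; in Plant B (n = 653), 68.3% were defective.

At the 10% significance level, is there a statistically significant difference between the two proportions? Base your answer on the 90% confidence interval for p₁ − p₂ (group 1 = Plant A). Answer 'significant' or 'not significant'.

not significant

SE₁ = √(p̂₁(1−p̂₁)/n₁) = √(0.6330·0.3670/135) = 0.04148; SE₂ = √(0.6830·0.3170/653) = 0.01821.
Independent samples: SE of the difference = √(SE₁² + SE₂²) = √(0.0017205904 + 0.0003316041) = 0.04530.
z* for 90% confidence is 1.645, so the margin of error is 1.645 × 0.04530 = 0.07452.
Point estimate p̂₁ − p̂₂ = 0.6330 − 0.6830 = -0.0500.
-0.0500 ± 0.07452 → (-0.12452, 0.02452).
The interval (-0.12452, 0.02452) contains 0, so the difference is not significant.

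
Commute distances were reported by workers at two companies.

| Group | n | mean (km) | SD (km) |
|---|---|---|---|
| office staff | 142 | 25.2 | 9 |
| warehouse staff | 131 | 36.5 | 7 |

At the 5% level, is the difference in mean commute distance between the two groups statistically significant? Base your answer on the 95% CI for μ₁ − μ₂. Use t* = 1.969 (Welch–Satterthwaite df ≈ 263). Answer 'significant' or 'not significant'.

significant

Per-group SEs: s₁/√n₁ = 9/√142 = 0.7553, s₂/√n₂ = 7/√131 = 0.6116.
Unpooled SE of the difference: √(0.57047809 + 0.37405456) = 0.9719.
Margin of error = t* · SE = 1.969 × 0.9719 = 1.9137.
x̄₁ − x̄₂ = 25.2 − 36.5 = -11.3000.
CI: -11.3000 ± 1.9137 = (-13.2137, -9.3863).
The interval (-13.2137, -9.3863) does not contain 0, so the difference is significant.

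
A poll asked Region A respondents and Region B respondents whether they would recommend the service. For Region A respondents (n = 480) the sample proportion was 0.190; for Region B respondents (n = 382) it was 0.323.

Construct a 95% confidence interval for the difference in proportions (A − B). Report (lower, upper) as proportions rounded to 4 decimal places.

(-0.1916, -0.0744)

The two standard errors are √(0.1900×0.8100/480) = 0.01791 and √(0.3230×0.6770/382) = 0.02393.
Because the samples are independent, SE_diff = √(0.01791² + 0.02393²) = 0.02989.
Using z* = 1.960 for 95%, ME = 1.960 × 0.02989 = 0.05858.
p̂₁ − p̂₂ = -0.1330; interval -0.1330 ± 0.05858 gives (-0.1916, -0.0744).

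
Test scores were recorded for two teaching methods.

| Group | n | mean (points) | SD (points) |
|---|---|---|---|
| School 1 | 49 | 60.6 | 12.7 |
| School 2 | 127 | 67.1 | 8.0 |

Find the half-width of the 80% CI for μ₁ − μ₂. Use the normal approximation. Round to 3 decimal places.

2.498

SE₁ = s₁/√n₁ = 12.7/√49 = 1.8143; SE₂ = 8.0/√127 = 0.7099.
Independent samples, unequal variances: SE_diff = √(SE₁² + SE₂²) = √(3.29168449 + 0.50395801) = 1.9482.
z* = 1.282, so margin of error = 1.282 × 1.9482 = 2.4976.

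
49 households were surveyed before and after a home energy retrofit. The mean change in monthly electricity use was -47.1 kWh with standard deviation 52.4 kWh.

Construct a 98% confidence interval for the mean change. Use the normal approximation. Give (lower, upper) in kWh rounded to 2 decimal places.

(-64.51, -29.69)

This is a matched-pairs design, so SE = s_d/√n = 52.4/√49 = 7.4857.
Margin = 2.326 × 7.4857 = 17.4117; the interval is -47.1 ± 17.4117 = (-64.51, -29.69).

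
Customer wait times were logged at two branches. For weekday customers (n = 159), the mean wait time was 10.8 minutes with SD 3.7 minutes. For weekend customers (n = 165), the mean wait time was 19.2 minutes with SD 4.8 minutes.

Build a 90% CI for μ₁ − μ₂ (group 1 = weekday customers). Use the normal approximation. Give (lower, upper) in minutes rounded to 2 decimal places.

Per-group SEs: s₁/√n₁ = 3.7/√159 = 0.2934, s₂/√n₂ = 4.8/√165 = 0.3737.
Unpooled SE of the difference: √(0.08608356 + 0.13965169) = 0.4751.
Margin of error = z* · SE = 1.645 × 0.4751 = 0.7815.
x̄₁ − x̄₂ = 10.8 − 19.2 = -8.4000.
CI: -8.4000 ± 0.7815 = (-9.18, -7.62).

(-9.18, -7.62)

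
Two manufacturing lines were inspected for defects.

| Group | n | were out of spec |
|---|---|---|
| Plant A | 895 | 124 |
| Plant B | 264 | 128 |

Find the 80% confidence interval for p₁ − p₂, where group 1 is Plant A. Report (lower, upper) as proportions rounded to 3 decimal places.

Sample proportions: 124/895 = 0.1385, 128/264 = 0.4848.
Each SE is √(p̂(1−p̂)/n): √(0.1385·0.8615/895) = 0.01155 and √(0.4848·0.5152/264) = 0.03076.
SE(p̂₁ − p̂₂) = √(SE₁² + SE₂²) = √(0.0001334025 + 0.0009461776) = 0.03286, since the two samples are independent.
At 80% confidence z* = 1.282; margin = 1.282 × 0.03286 = 0.04213.
The difference is 0.1385 − 0.4848 = -0.3463, so the interval is -0.3463 ± 0.04213 = (-0.388, -0.304).

(-0.388, -0.304)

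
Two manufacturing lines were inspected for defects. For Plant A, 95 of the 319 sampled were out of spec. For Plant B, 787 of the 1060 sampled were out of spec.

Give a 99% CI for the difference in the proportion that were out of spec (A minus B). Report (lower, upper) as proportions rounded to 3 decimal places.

(-0.519, -0.370)

First, p̂₁ = 95/319 = 0.2978; p̂₂ = 787/1060 = 0.7425.
The two standard errors are √(0.2978×0.7022/319) = 0.02560 and √(0.7425×0.2575/1060) = 0.01343.
Because the samples are independent, SE_diff = √(0.02560² + 0.01343²) = 0.02891.
Using z* = 2.576 for 99%, ME = 2.576 × 0.02891 = 0.07447.
p̂₁ − p̂₂ = -0.4447; interval -0.4447 ± 0.07447 gives (-0.519, -0.370).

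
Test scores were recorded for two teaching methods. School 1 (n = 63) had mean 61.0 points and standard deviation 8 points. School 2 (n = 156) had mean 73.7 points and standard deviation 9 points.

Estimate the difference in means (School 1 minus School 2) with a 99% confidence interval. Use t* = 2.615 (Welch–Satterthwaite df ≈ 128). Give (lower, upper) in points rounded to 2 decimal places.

SE₁ = s₁/√n₁ = 8/√63 = 1.0079; SE₂ = 9/√156 = 0.7206.
Independent samples, unequal variances: SE_diff = √(SE₁² + SE₂²) = √(1.01586241 + 0.51926436) = 1.2390.
t* = 2.615, so margin of error = 2.615 × 1.2390 = 3.2400.
Difference in means = 61.0 − 73.7 = -12.7000.
-12.7000 ± 3.2400 → (-15.94, -9.46).

(-15.94, -9.46)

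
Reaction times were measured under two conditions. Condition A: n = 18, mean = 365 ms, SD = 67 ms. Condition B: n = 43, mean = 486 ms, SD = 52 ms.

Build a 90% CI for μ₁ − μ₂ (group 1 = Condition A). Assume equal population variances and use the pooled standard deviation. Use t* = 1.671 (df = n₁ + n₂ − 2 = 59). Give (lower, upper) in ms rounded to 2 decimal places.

(-147.61, -94.39)

Pooled variance s_p² = [17·67² + 42·52²] / (18+43−2) = 3218.3220, so s_p = 56.7303.
SE_diff = s_p·√(1/n₁ + 1/n₂) = 56.7303·√(1/18 + 1/43) = 15.9261.
t* = 1.671; margin = 1.671 × 15.9261 = 26.6125.
Difference = 365 − 486 = -121.0000.
-121.0000 ± 26.6125 → (-147.61, -94.39).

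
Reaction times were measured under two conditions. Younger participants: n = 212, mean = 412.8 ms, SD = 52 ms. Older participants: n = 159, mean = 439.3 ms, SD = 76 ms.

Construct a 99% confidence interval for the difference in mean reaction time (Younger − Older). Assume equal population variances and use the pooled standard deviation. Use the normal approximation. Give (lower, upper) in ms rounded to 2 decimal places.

s_p = √[((n₁−1)s₁² + (n₂−1)s₂²)/(n₁+n₂−2)] = √[(211·52² + 158·76²)/369] = 63.3986.
SE = 63.3986·√(1/212 + 1/159) = 6.6512.
With z* = 2.576, margin = 2.576 × 6.6512 = 17.1335.
x̄₁ − x̄₂ = 412.8 − 439.3 = -26.5000; interval -26.5000 ± 17.1335 = (-43.63, -9.37).

(-43.63, -9.37)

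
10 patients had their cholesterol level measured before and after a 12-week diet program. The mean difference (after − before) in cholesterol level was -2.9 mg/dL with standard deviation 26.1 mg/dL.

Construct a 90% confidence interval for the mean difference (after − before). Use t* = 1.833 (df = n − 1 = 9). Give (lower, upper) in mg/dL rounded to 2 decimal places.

Paired design: SE = s_d/√n = 26.1/√10 = 8.2535.
t* = 1.833; margin of error = 1.833 × 8.2535 = 15.1287.
-2.9 ± 15.1287 → (-18.03, 12.23).

(-18.03, 12.23)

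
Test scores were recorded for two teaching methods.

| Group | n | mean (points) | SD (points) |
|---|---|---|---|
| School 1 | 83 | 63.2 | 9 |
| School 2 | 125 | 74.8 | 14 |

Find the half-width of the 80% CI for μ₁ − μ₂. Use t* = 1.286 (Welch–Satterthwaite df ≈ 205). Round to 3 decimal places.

2.051

Standard errors of each mean: 9/√83 = 0.9879 and 14/√125 = 1.2522.
SE(x̄₁ − x̄₂) = √(0.9879² + 1.2522²) = 1.5950 for independent samples with unequal variances.
With t* = 1.286, the margin is 1.286 × 1.5950 = 2.0512.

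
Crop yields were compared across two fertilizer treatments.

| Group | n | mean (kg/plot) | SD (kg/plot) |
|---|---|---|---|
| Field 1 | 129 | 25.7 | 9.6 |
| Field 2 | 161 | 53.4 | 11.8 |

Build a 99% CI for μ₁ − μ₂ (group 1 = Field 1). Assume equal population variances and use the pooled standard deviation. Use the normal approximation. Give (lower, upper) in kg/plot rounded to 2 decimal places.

s_p = √[((n₁−1)s₁² + (n₂−1)s₂²)/(n₁+n₂−2)] = √[(128·9.6² + 160·11.8²)/288] = 10.8773.
SE = 10.8773·√(1/129 + 1/161) = 1.2853.
With z* = 2.576, margin = 2.576 × 1.2853 = 3.3109.
x̄₁ − x̄₂ = 25.7 − 53.4 = -27.7000; interval -27.7000 ± 3.3109 = (-31.01, -24.39).

(-31.01, -24.39)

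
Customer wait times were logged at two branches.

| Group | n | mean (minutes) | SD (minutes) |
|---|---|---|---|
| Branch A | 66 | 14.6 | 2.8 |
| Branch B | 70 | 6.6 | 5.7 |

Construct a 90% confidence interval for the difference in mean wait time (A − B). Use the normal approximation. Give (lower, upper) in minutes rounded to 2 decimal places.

(6.74, 9.26)

Standard errors of each mean: 2.8/√66 = 0.3447 and 5.7/√70 = 0.6813.
SE(x̄₁ − x̄₂) = √(0.3447² + 0.6813²) = 0.7635 for independent samples with unequal variances.
With z* = 1.645, the margin is 1.645 × 0.7635 = 1.2560.
x̄₁ − x̄₂ = 14.6 − 6.6 = 8.0000; the interval is 8.0000 ± 1.2560 = (6.74, 9.26).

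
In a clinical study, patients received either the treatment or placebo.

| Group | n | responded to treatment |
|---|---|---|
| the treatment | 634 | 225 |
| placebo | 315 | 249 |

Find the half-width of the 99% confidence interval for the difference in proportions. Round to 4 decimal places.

First, p̂₁ = 225/634 = 0.3549; p̂₂ = 249/315 = 0.7905.
The two standard errors are √(0.3549×0.6451/634) = 0.01900 and √(0.7905×0.2095/315) = 0.02293.
Because the samples are independent, SE_diff = √(0.01900² + 0.02293²) = 0.02978.
Using z* = 2.576 for 99%, ME = 2.576 × 0.02978 = 0.07671.

0.0767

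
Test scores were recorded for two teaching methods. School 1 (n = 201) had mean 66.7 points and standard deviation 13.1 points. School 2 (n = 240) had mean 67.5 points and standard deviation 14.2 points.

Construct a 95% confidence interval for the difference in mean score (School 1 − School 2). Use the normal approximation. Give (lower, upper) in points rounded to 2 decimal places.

(-3.35, 1.75)

SE₁ = s₁/√n₁ = 13.1/√201 = 0.9240; SE₂ = 14.2/√240 = 0.9166.
Independent samples, unequal variances: SE_diff = √(SE₁² + SE₂²) = √(0.853776 + 0.84015556) = 1.3015.
z* = 1.960, so margin of error = 1.960 × 1.3015 = 2.5509.
Difference in means = 66.7 − 67.5 = -0.8000.
-0.8000 ± 2.5509 → (-3.35, 1.75).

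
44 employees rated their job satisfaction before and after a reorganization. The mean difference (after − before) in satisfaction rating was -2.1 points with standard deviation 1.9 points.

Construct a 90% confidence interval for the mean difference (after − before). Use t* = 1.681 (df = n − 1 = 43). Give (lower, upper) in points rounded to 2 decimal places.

(-2.58, -1.62)

This is a matched-pairs design, so SE = s_d/√n = 1.9/√44 = 0.2864.
Margin = 1.681 × 0.2864 = 0.4814; the interval is -2.1 ± 0.4814 = (-2.58, -1.62).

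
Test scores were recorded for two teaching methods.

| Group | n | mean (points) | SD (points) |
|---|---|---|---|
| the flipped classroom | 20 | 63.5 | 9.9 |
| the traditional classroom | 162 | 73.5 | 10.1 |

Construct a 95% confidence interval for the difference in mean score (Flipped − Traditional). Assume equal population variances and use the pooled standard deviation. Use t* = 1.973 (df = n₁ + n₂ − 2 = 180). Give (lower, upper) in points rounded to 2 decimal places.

(-14.71, -5.29)

s_p = √[((n₁−1)s₁² + (n₂−1)s₂²)/(n₁+n₂−2)] = √[(19·9.9² + 161·10.1²)/180] = 10.0791.
SE = 10.0791·√(1/20 + 1/162) = 2.3888.
With t* = 1.973, margin = 1.973 × 2.3888 = 4.7131.
x̄₁ − x̄₂ = 63.5 − 73.5 = -10.0000; interval -10.0000 ± 4.7131 = (-14.71, -5.29).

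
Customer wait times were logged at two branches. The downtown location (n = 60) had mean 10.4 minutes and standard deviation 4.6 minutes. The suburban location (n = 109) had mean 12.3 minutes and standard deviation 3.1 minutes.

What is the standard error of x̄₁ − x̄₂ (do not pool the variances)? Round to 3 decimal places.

0.664

Per-group SEs: s₁/√n₁ = 4.6/√60 = 0.5939, s₂/√n₂ = 3.1/√109 = 0.2969.
Unpooled SE of the difference: √(0.35271721 + 0.08814961) = 0.6640.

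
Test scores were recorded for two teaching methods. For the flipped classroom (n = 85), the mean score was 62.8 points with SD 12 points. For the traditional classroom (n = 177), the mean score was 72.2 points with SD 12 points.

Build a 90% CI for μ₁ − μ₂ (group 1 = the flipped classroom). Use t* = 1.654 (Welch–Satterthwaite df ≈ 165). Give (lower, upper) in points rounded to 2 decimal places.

SE₁ = s₁/√n₁ = 12/√85 = 1.3016; SE₂ = 12/√177 = 0.9020.
Independent samples, unequal variances: SE_diff = √(SE₁² + SE₂²) = √(1.69416256 + 0.813604) = 1.5836.
t* = 1.654, so margin of error = 1.654 × 1.5836 = 2.6193.
Difference in means = 62.8 − 72.2 = -9.4000.
-9.4000 ± 2.6193 → (-12.02, -6.78).

(-12.02, -6.78)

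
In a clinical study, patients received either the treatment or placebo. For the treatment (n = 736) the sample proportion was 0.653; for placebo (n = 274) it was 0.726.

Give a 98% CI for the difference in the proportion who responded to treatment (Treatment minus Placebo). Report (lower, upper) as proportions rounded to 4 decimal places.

(-0.1478, 0.0018)

SE₁ = √(p̂₁(1−p̂₁)/n₁) = √(0.6530·0.3470/736) = 0.01755; SE₂ = √(0.7260·0.2740/274) = 0.02694.
Independent samples: SE of the difference = √(SE₁² + SE₂²) = √(0.0003080025 + 0.0007257636) = 0.03215.
z* for 98% confidence is 2.326, so the margin of error is 2.326 × 0.03215 = 0.07478.
Point estimate p̂₁ − p̂₂ = 0.6530 − 0.7260 = -0.0730.
-0.0730 ± 0.07478 → (-0.1478, 0.0018).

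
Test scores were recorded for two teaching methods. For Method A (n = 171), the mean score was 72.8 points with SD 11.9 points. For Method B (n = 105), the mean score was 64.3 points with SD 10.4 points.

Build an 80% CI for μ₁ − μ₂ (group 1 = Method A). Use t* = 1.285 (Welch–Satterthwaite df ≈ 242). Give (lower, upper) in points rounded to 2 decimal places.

(6.75, 10.25)

Standard errors of each mean: 11.9/√171 = 0.9100 and 10.4/√105 = 1.0149.
SE(x̄₁ − x̄₂) = √(0.9100² + 1.0149²) = 1.3631 for independent samples with unequal variances.
With t* = 1.285, the margin is 1.285 × 1.3631 = 1.7516.
x̄₁ − x̄₂ = 72.8 − 64.3 = 8.5000; the interval is 8.5000 ± 1.7516 = (6.75, 10.25).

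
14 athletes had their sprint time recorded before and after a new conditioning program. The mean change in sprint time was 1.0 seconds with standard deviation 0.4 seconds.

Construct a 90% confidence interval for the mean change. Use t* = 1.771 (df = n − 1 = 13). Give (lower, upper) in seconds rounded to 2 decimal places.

(0.81, 1.19)

Paired design: SE = s_d/√n = 0.4/√14 = 0.1069.
t* = 1.771; margin of error = 1.771 × 0.1069 = 0.1893.
1.0 ± 0.1893 → (0.81, 1.19).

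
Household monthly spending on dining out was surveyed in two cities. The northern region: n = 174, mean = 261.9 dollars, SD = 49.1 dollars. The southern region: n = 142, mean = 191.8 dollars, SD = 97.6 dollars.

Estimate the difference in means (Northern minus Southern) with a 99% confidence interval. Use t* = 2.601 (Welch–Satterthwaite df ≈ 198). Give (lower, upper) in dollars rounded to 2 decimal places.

(46.70, 93.50)

Per-group SEs: s₁/√n₁ = 49.1/√174 = 3.7223, s₂/√n₂ = 97.6/√142 = 8.1904.
Unpooled SE of the difference: √(13.85551729 + 67.08265216) = 8.9966.
Margin of error = t* · SE = 2.601 × 8.9966 = 23.4002.
x̄₁ − x̄₂ = 261.9 − 191.8 = 70.1000.
CI: 70.1000 ± 23.4002 = (46.70, 93.50).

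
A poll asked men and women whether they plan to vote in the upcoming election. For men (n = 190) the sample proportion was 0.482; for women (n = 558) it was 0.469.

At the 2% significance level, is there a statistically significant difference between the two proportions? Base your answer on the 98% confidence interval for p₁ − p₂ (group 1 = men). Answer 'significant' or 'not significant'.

not significant

Each SE is √(p̂(1−p̂)/n): √(0.4820·0.5180/190) = 0.03625 and √(0.4690·0.5310/558) = 0.02113.
SE(p̂₁ − p̂₂) = √(SE₁² + SE₂²) = √(0.0013140625 + 0.0004464769) = 0.04196, since the two samples are independent.
At 98% confidence z* = 2.326; margin = 2.326 × 0.04196 = 0.09760.
The difference is 0.4820 − 0.4690 = 0.0130, so the interval is 0.0130 ± 0.09760 = (-0.08460, 0.11060).
The interval (-0.08460, 0.11060) contains 0, so the difference is not significant.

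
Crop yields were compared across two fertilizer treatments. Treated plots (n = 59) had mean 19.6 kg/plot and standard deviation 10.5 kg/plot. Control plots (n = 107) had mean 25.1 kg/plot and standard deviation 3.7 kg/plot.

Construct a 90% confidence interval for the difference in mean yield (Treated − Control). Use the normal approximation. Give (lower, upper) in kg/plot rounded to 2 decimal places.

(-7.82, -3.18)

Per-group SEs: s₁/√n₁ = 10.5/√59 = 1.3670, s₂/√n₂ = 3.7/√107 = 0.3577.
Unpooled SE of the difference: √(1.868689 + 0.12794929) = 1.4130.
Margin of error = z* · SE = 1.645 × 1.4130 = 2.3244.
x̄₁ − x̄₂ = 19.6 − 25.1 = -5.5000.
CI: -5.5000 ± 2.3244 = (-7.82, -3.18).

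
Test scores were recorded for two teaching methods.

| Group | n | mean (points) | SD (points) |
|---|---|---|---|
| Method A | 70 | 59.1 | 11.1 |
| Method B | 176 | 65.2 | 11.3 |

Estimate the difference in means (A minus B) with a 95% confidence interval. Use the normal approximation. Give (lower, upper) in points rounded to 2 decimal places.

(-9.19, -3.01)

Standard errors of each mean: 11.1/√70 = 1.3267 and 11.3/√176 = 0.8518.
SE(x̄₁ − x̄₂) = √(1.3267² + 0.8518²) = 1.5766 for independent samples with unequal variances.
With z* = 1.960, the margin is 1.960 × 1.5766 = 3.0901.
x̄₁ − x̄₂ = 59.1 − 65.2 = -6.1000; the interval is -6.1000 ± 3.0901 = (-9.19, -3.01).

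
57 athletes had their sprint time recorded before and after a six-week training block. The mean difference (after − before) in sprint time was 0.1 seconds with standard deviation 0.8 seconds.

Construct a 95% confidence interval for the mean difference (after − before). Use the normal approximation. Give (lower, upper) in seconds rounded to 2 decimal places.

(-0.11, 0.31)

Paired design: SE = s_d/√n = 0.8/√57 = 0.1060.
z* = 1.960; margin of error = 1.960 × 0.1060 = 0.2078.
0.1 ± 0.2078 → (-0.11, 0.31).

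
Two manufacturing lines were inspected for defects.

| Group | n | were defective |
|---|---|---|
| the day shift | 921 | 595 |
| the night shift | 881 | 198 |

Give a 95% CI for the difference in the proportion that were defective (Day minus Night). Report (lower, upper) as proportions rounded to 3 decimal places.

(0.380, 0.463)

First, p̂₁ = 595/921 = 0.6460; p̂₂ = 198/881 = 0.2247.
The two standard errors are √(0.6460×0.3540/921) = 0.01576 and √(0.2247×0.7753/881) = 0.01406.
Because the samples are independent, SE_diff = √(0.01576² + 0.01406²) = 0.02112.
Using z* = 1.960 for 95%, ME = 1.960 × 0.02112 = 0.04140.
p̂₁ − p̂₂ = 0.4213; interval 0.4213 ± 0.04140 gives (0.380, 0.463).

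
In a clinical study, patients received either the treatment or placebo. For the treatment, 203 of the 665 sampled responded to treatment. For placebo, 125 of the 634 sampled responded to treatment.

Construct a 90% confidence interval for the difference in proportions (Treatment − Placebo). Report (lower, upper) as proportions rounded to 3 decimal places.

Sample proportions: 203/665 = 0.3053, 125/634 = 0.1972.
Each SE is √(p̂(1−p̂)/n): √(0.3053·0.6947/665) = 0.01786 and √(0.1972·0.8028/634) = 0.01580.
SE(p̂₁ − p̂₂) = √(SE₁² + SE₂²) = √(0.0003189796 + 0.00024964) = 0.02385, since the two samples are independent.
At 90% confidence z* = 1.645; margin = 1.645 × 0.02385 = 0.03923.
The difference is 0.3053 − 0.1972 = 0.1081, so the interval is 0.1081 ± 0.03923 = (0.069, 0.147).

(0.069, 0.147)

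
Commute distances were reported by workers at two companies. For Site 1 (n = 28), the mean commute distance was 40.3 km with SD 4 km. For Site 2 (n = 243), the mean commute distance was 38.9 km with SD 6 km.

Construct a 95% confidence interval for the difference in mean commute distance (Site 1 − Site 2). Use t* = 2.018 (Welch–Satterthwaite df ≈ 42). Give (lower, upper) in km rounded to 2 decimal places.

SE₁ = s₁/√n₁ = 4/√28 = 0.7559; SE₂ = 6/√243 = 0.3849.
Independent samples, unequal variances: SE_diff = √(SE₁² + SE₂²) = √(0.57138481 + 0.14814801) = 0.8483.
t* = 2.018, so margin of error = 2.018 × 0.8483 = 1.7119.
Difference in means = 40.3 − 38.9 = 1.4000.
1.4000 ± 1.7119 → (-0.31, 3.11).

(-0.31, 3.11)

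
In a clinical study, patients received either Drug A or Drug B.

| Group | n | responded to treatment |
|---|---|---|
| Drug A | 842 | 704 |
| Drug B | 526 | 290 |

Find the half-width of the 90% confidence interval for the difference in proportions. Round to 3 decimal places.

0.041

p̂₁ = 704/842 = 0.8361 and p̂₂ = 290/526 = 0.5513.
SE₁ = √(p̂₁(1−p̂₁)/n₁) = √(0.8361·0.1639/842) = 0.01276; SE₂ = √(0.5513·0.4487/526) = 0.02169.
Independent samples: SE of the difference = √(SE₁² + SE₂²) = √(0.0001628176 + 0.0004704561) = 0.02516.
z* for 90% confidence is 1.645, so the margin of error is 1.645 × 0.02516 = 0.04139.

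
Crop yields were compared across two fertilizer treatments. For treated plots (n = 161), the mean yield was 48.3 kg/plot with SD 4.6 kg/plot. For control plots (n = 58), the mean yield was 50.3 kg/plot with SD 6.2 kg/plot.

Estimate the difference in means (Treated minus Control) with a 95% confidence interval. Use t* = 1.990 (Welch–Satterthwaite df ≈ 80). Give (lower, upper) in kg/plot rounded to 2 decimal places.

(-3.77, -0.23)

Per-group SEs: s₁/√n₁ = 4.6/√161 = 0.3625, s₂/√n₂ = 6.2/√58 = 0.8141.
Unpooled SE of the difference: √(0.13140625 + 0.66275881) = 0.8912.
Margin of error = t* · SE = 1.990 × 0.8912 = 1.7735.
x̄₁ − x̄₂ = 48.3 − 50.3 = -2.0000.
CI: -2.0000 ± 1.7735 = (-3.77, -0.23).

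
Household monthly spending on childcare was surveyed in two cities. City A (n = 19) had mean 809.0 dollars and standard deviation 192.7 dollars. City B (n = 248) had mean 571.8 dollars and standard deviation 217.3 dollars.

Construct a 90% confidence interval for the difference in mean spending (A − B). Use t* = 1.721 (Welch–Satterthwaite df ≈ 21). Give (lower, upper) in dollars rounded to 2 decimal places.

Standard errors of each mean: 192.7/√19 = 44.2084 and 217.3/√248 = 13.7986.
SE(x̄₁ − x̄₂) = √(44.2084² + 13.7986²) = 46.3118 for independent samples with unequal variances.
With t* = 1.721, the margin is 1.721 × 46.3118 = 79.7026.
x̄₁ − x̄₂ = 809.0 − 571.8 = 237.2000; the interval is 237.2000 ± 79.7026 = (157.50, 316.90).

(157.50, 316.90)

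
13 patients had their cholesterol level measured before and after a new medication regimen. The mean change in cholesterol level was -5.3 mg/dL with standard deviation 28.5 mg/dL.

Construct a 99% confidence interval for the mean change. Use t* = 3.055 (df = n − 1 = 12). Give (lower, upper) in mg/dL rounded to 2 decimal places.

This is a matched-pairs design, so SE = s_d/√n = 28.5/√13 = 7.9045.
Margin = 3.055 × 7.9045 = 24.1482; the interval is -5.3 ± 24.1482 = (-29.45, 18.85).

(-29.45, 18.85)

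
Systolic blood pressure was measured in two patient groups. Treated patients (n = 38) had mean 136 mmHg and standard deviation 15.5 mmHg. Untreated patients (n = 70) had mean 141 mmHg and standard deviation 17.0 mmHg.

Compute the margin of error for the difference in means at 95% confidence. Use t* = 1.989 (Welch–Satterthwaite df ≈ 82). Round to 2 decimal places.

6.43

Standard errors of each mean: 15.5/√38 = 2.5144 and 17.0/√70 = 2.0319.
SE(x̄₁ − x̄₂) = √(2.5144² + 2.0319²) = 3.2328 for independent samples with unequal variances.
With t* = 1.989, the margin is 1.989 × 3.2328 = 6.4300.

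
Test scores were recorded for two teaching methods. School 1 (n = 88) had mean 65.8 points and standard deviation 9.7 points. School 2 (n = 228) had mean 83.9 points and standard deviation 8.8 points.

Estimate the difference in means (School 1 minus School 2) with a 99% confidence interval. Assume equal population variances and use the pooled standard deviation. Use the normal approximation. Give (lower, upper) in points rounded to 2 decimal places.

(-21.03, -15.17)

s_p = √[((n₁−1)s₁² + (n₂−1)s₂²)/(n₁+n₂−2)] = √[(87·9.7² + 227·8.8²)/314] = 9.0583.
SE = 9.0583·√(1/88 + 1/228) = 1.1368.
With z* = 2.576, margin = 2.576 × 1.1368 = 2.9284.
x̄₁ − x̄₂ = 65.8 − 83.9 = -18.1000; interval -18.1000 ± 2.9284 = (-21.03, -15.17).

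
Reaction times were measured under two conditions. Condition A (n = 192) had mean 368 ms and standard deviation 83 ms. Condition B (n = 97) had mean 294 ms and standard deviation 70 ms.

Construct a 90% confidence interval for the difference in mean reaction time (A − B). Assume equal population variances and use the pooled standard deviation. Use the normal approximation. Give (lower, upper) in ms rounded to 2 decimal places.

Pooled variance s_p² = [191·83² + 96·70²] / (192+97−2) = 6223.6899, so s_p = 78.8904.
SE_diff = s_p·√(1/n₁ + 1/n₂) = 78.8904·√(1/192 + 1/97) = 9.8274.
z* = 1.645; margin = 1.645 × 9.8274 = 16.1661.
Difference = 368 − 294 = 74.0000.
74.0000 ± 16.1661 → (57.83, 90.17).

(57.83, 90.17)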